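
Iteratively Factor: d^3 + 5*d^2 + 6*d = (d + 2)*(d^2 + 3*d) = (d + 2)*(d + 3)*(d)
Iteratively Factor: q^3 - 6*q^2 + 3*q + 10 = (q - 5)*(q^2 - q - 2) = (q - 5)*(q + 1)*(q - 2)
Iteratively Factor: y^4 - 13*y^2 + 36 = (y - 3)*(y^3 + 3*y^2 - 4*y - 12) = (y - 3)*(y - 2)*(y^2 + 5*y + 6) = (y - 3)*(y - 2)*(y + 2)*(y + 3)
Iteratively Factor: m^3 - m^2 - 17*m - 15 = (m + 1)*(m^2 - 2*m - 15) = (m + 1)*(m + 3)*(m - 5)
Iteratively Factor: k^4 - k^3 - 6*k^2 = (k + 2)*(k^3 - 3*k^2) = (k - 3)*(k + 2)*(k^2) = k*(k - 3)*(k + 2)*(k)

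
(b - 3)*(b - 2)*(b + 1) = b^3 - 4*b^2 + b + 6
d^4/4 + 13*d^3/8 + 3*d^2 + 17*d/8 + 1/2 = (d/2 + 1/2)^2*(d + 1/2)*(d + 4)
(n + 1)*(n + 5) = n^2 + 6*n + 5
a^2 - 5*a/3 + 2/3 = (a - 1)*(a - 2/3)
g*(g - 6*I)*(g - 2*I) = g^3 - 8*I*g^2 - 12*g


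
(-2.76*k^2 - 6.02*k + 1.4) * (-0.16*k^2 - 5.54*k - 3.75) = 0.4416*k^4 + 16.2536*k^3 + 43.4768*k^2 + 14.819*k - 5.25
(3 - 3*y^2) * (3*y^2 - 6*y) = -9*y^4 + 18*y^3 + 9*y^2 - 18*y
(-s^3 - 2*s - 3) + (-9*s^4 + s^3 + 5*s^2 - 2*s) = -9*s^4 + 5*s^2 - 4*s - 3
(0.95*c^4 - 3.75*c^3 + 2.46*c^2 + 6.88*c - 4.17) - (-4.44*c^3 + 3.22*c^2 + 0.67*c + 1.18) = 0.95*c^4 + 0.69*c^3 - 0.76*c^2 + 6.21*c - 5.35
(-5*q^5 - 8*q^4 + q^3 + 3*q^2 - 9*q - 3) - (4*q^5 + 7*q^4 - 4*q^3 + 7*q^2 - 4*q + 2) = -9*q^5 - 15*q^4 + 5*q^3 - 4*q^2 - 5*q - 5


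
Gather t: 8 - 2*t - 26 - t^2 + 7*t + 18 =-t^2 + 5*t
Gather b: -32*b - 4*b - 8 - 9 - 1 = -36*b - 18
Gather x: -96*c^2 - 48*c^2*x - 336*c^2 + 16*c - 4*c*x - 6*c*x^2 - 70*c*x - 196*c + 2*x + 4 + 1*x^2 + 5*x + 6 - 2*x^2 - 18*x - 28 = -432*c^2 - 180*c + x^2*(-6*c - 1) + x*(-48*c^2 - 74*c - 11) - 18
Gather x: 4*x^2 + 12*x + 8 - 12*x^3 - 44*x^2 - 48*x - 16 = -12*x^3 - 40*x^2 - 36*x - 8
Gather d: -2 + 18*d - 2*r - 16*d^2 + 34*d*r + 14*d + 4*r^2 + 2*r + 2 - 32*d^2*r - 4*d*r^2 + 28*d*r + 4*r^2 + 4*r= d^2*(-32*r - 16) + d*(-4*r^2 + 62*r + 32) + 8*r^2 + 4*r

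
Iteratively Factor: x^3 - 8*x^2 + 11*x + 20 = (x - 5)*(x^2 - 3*x - 4) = (x - 5)*(x + 1)*(x - 4)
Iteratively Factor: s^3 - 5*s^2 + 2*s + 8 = (s - 2)*(s^2 - 3*s - 4) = (s - 4)*(s - 2)*(s + 1)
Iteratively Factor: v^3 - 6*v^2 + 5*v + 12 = (v - 3)*(v^2 - 3*v - 4) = (v - 3)*(v + 1)*(v - 4)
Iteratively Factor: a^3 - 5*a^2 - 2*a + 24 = (a - 3)*(a^2 - 2*a - 8) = (a - 4)*(a - 3)*(a + 2)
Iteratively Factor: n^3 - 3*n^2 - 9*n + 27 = (n - 3)*(n^2 - 9) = (n - 3)*(n + 3)*(n - 3)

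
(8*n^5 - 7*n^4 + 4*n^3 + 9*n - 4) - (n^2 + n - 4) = 8*n^5 - 7*n^4 + 4*n^3 - n^2 + 8*n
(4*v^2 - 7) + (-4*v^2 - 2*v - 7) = -2*v - 14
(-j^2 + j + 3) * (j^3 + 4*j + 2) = -j^5 + j^4 - j^3 + 2*j^2 + 14*j + 6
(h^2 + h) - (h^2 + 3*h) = -2*h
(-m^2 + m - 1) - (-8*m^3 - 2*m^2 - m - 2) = 8*m^3 + m^2 + 2*m + 1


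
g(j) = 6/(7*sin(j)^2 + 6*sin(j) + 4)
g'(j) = 6*(-14*sin(j)*cos(j) - 6*cos(j))/(7*sin(j)^2 + 6*sin(j) + 4)^2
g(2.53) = 0.62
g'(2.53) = 0.73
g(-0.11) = 1.75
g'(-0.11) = -2.27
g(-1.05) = 1.48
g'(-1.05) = 1.11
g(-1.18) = 1.35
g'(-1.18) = 0.81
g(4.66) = 1.20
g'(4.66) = -0.10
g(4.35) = 1.33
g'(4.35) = -0.74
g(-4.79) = 0.35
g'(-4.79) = -0.03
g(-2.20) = 1.61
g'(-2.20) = -1.35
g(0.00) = 1.50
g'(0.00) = -2.25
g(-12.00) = 0.65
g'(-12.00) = -0.80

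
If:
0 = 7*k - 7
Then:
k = 1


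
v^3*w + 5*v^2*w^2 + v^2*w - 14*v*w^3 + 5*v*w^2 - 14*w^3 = (v - 2*w)*(v + 7*w)*(v*w + w)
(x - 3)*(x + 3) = x^2 - 9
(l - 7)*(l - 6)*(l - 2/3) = l^3 - 41*l^2/3 + 152*l/3 - 28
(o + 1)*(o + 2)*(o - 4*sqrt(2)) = o^3 - 4*sqrt(2)*o^2 + 3*o^2 - 12*sqrt(2)*o + 2*o - 8*sqrt(2)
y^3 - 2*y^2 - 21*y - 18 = (y - 6)*(y + 1)*(y + 3)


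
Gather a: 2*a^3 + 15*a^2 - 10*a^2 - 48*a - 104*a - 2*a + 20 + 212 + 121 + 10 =2*a^3 + 5*a^2 - 154*a + 363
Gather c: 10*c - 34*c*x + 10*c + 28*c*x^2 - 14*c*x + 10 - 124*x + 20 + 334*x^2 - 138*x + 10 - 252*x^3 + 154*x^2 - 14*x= c*(28*x^2 - 48*x + 20) - 252*x^3 + 488*x^2 - 276*x + 40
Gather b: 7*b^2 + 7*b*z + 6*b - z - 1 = 7*b^2 + b*(7*z + 6) - z - 1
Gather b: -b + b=0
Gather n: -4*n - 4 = -4*n - 4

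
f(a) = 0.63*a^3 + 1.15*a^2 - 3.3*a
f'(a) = 1.89*a^2 + 2.3*a - 3.3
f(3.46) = 28.45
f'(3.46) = 27.28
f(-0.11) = 0.38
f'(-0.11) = -3.53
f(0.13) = -0.41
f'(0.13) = -2.97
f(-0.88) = 3.37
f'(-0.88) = -3.86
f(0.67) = -1.51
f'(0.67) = -0.91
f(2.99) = 17.25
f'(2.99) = 20.47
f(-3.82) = -5.73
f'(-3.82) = 15.49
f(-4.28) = -14.20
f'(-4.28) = 21.48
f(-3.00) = 3.24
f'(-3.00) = 6.81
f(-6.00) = -74.88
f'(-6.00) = 50.94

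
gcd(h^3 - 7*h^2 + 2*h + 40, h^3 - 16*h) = h - 4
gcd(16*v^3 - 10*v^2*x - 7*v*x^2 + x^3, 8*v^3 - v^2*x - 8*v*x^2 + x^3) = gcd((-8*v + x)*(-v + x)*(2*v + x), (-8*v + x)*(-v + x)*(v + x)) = 8*v^2 - 9*v*x + x^2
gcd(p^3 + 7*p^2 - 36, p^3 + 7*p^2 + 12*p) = p + 3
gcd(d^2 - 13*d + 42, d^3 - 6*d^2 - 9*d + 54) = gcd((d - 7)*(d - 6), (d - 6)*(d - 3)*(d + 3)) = d - 6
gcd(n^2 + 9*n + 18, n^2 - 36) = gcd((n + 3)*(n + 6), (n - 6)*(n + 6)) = n + 6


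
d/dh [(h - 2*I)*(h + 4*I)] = 2*h + 2*I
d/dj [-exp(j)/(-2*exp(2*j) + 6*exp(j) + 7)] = (-2*exp(2*j) - 7)*exp(j)/(4*exp(4*j) - 24*exp(3*j) + 8*exp(2*j) + 84*exp(j) + 49)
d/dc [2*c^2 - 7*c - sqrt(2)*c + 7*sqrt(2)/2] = 4*c - 7 - sqrt(2)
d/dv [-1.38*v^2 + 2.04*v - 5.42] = 2.04 - 2.76*v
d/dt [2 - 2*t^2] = -4*t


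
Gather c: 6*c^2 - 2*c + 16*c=6*c^2 + 14*c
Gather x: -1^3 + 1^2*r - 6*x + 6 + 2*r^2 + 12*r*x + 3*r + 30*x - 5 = 2*r^2 + 4*r + x*(12*r + 24)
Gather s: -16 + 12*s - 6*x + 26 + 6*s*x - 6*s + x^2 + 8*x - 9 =s*(6*x + 6) + x^2 + 2*x + 1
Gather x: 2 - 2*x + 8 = 10 - 2*x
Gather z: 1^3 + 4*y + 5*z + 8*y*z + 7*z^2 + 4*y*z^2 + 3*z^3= 4*y + 3*z^3 + z^2*(4*y + 7) + z*(8*y + 5) + 1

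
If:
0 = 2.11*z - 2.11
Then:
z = 1.00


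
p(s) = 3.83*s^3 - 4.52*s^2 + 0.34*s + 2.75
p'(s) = 11.49*s^2 - 9.04*s + 0.34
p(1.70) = 9.08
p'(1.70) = 18.18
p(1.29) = 3.89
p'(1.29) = 7.80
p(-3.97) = -309.49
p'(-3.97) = 217.32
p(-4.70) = -496.34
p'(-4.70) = 296.64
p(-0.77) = -1.94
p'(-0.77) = 14.11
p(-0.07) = 2.70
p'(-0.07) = 1.03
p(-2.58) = -93.99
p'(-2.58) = 100.15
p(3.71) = 137.38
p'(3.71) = 124.95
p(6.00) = 669.35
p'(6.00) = 359.74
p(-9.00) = -3158.50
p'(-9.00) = 1012.39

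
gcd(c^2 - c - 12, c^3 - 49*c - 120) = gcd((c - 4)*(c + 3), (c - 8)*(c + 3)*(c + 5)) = c + 3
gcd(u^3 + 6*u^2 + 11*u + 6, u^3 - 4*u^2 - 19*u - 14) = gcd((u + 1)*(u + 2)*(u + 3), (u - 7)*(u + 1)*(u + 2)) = u^2 + 3*u + 2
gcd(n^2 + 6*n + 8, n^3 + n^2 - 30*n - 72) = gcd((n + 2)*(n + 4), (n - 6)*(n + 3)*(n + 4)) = n + 4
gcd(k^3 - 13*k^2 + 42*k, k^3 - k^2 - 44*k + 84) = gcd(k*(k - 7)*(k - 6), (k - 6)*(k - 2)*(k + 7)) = k - 6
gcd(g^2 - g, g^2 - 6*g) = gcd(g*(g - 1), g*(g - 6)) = g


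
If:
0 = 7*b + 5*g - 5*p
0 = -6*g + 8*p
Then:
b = -5*p/21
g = 4*p/3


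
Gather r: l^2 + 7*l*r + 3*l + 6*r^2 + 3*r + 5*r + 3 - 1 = l^2 + 3*l + 6*r^2 + r*(7*l + 8) + 2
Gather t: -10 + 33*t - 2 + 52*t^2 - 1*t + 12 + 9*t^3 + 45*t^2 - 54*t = 9*t^3 + 97*t^2 - 22*t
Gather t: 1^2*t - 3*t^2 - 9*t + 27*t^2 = 24*t^2 - 8*t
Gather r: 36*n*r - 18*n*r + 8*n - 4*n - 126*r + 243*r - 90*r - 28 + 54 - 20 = 4*n + r*(18*n + 27) + 6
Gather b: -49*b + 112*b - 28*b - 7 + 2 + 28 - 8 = 35*b + 15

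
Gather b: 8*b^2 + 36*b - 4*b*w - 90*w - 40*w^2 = 8*b^2 + b*(36 - 4*w) - 40*w^2 - 90*w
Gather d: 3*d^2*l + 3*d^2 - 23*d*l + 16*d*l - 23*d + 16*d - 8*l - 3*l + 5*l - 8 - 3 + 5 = d^2*(3*l + 3) + d*(-7*l - 7) - 6*l - 6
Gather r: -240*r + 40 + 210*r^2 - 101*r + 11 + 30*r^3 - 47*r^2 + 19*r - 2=30*r^3 + 163*r^2 - 322*r + 49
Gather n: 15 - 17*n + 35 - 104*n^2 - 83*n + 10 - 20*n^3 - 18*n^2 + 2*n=-20*n^3 - 122*n^2 - 98*n + 60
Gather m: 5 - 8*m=5 - 8*m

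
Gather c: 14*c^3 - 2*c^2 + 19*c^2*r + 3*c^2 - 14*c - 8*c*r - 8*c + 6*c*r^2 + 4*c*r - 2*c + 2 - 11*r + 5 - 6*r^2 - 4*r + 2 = 14*c^3 + c^2*(19*r + 1) + c*(6*r^2 - 4*r - 24) - 6*r^2 - 15*r + 9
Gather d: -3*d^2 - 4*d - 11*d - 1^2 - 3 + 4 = -3*d^2 - 15*d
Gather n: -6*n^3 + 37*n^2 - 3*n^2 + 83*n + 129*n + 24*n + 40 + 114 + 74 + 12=-6*n^3 + 34*n^2 + 236*n + 240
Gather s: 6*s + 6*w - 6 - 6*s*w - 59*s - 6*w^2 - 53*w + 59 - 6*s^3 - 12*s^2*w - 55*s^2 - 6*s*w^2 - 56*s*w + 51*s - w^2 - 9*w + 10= -6*s^3 + s^2*(-12*w - 55) + s*(-6*w^2 - 62*w - 2) - 7*w^2 - 56*w + 63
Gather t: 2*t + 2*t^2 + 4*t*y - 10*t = 2*t^2 + t*(4*y - 8)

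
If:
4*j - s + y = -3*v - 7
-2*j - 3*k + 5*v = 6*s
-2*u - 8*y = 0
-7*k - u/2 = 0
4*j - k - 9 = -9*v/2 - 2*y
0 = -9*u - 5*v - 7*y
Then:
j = -66798/13795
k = 804/2759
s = 88261/13795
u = -11256/2759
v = 81606/13795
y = 2814/2759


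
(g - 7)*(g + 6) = g^2 - g - 42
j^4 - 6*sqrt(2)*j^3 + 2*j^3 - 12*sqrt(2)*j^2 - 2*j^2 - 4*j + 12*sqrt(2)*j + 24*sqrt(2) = (j + 2)*(j - 6*sqrt(2))*(j - sqrt(2))*(j + sqrt(2))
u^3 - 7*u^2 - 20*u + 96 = (u - 8)*(u - 3)*(u + 4)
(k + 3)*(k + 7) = k^2 + 10*k + 21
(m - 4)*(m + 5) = m^2 + m - 20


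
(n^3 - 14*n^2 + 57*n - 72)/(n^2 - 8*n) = n - 6 + 9/n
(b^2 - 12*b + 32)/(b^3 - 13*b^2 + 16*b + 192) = (b - 4)/(b^2 - 5*b - 24)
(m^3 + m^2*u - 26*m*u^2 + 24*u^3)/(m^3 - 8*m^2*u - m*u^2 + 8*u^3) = (-m^2 - 2*m*u + 24*u^2)/(-m^2 + 7*m*u + 8*u^2)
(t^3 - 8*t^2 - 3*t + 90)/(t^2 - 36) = (t^2 - 2*t - 15)/(t + 6)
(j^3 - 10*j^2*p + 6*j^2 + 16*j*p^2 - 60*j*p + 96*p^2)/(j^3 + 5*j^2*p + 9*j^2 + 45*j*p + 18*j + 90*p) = (j^2 - 10*j*p + 16*p^2)/(j^2 + 5*j*p + 3*j + 15*p)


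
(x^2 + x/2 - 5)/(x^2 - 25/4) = 2*(x - 2)/(2*x - 5)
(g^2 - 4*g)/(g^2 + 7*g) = (g - 4)/(g + 7)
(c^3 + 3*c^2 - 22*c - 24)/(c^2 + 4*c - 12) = (c^2 - 3*c - 4)/(c - 2)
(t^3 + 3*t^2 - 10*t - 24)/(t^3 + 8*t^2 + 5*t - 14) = (t^2 + t - 12)/(t^2 + 6*t - 7)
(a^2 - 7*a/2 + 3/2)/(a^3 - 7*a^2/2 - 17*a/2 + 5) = (a - 3)/(a^2 - 3*a - 10)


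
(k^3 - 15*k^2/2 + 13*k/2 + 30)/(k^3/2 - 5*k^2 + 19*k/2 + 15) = (2*k^2 - 5*k - 12)/(k^2 - 5*k - 6)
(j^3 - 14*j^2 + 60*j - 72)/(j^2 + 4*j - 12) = (j^2 - 12*j + 36)/(j + 6)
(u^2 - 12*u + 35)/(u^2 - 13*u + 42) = (u - 5)/(u - 6)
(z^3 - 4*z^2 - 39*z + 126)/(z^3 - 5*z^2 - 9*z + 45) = (z^2 - z - 42)/(z^2 - 2*z - 15)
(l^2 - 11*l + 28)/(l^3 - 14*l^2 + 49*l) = (l - 4)/(l*(l - 7))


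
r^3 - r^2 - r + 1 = (r - 1)^2*(r + 1)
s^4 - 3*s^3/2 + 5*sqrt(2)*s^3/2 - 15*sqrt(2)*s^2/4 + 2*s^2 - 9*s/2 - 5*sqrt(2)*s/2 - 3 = (s - 2)*(s + 1/2)*(s + sqrt(2))*(s + 3*sqrt(2)/2)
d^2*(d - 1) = d^3 - d^2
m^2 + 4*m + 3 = (m + 1)*(m + 3)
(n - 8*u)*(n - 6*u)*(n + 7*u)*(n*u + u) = n^4*u - 7*n^3*u^2 + n^3*u - 50*n^2*u^3 - 7*n^2*u^2 + 336*n*u^4 - 50*n*u^3 + 336*u^4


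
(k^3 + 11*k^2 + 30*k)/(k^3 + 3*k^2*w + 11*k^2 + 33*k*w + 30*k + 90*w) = k/(k + 3*w)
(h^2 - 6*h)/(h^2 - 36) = h/(h + 6)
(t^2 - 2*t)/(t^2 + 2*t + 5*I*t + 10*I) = t*(t - 2)/(t^2 + t*(2 + 5*I) + 10*I)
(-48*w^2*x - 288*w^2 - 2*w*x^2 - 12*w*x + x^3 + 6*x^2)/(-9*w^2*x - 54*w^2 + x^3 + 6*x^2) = (-48*w^2 - 2*w*x + x^2)/(-9*w^2 + x^2)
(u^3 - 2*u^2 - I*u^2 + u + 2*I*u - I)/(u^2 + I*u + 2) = (u^2 - 2*u + 1)/(u + 2*I)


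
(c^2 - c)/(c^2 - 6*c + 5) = c/(c - 5)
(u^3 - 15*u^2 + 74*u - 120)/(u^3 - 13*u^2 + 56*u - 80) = (u - 6)/(u - 4)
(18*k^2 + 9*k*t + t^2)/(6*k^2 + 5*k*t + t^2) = (6*k + t)/(2*k + t)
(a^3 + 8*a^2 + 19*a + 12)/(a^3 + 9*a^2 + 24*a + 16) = (a + 3)/(a + 4)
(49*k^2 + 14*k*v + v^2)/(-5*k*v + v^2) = (49*k^2 + 14*k*v + v^2)/(v*(-5*k + v))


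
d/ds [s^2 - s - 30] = 2*s - 1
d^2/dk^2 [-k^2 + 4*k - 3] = -2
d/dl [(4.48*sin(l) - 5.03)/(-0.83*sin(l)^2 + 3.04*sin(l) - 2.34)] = (3.7184*sin(l)^2 - 8.3498*sin(l) + 4.808)*cos(l)/(0.6889*sin(l)^4 - 5.0464*sin(l)^3 + 13.126*sin(l)^2 - 14.2272*sin(l) + 5.4756)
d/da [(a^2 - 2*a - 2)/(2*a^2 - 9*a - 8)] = (-5*a^2 - 8*a - 2)/(4*a^4 - 36*a^3 + 49*a^2 + 144*a + 64)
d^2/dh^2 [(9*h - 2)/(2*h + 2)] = -11/(h + 1)^3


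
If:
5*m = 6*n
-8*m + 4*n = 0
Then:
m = 0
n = 0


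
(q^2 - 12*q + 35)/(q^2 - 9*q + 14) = (q - 5)/(q - 2)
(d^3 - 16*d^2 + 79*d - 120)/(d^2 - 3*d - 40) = (d^2 - 8*d + 15)/(d + 5)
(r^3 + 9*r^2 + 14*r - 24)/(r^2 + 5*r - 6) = r + 4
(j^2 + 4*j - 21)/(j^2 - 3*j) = (j + 7)/j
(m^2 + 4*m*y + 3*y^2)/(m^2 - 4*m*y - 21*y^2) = (-m - y)/(-m + 7*y)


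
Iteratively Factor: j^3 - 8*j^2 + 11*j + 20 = (j + 1)*(j^2 - 9*j + 20) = (j - 5)*(j + 1)*(j - 4)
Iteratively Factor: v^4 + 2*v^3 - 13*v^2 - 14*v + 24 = (v - 1)*(v^3 + 3*v^2 - 10*v - 24) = (v - 1)*(v + 2)*(v^2 + v - 12) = (v - 1)*(v + 2)*(v + 4)*(v - 3)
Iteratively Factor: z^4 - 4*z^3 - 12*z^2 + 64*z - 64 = (z - 4)*(z^3 - 12*z + 16) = (z - 4)*(z - 2)*(z^2 + 2*z - 8) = (z - 4)*(z - 2)*(z + 4)*(z - 2)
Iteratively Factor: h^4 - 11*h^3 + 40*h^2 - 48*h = (h)*(h^3 - 11*h^2 + 40*h - 48) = h*(h - 3)*(h^2 - 8*h + 16) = h*(h - 4)*(h - 3)*(h - 4)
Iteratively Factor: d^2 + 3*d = (d)*(d + 3)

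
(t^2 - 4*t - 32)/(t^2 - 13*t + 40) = (t + 4)/(t - 5)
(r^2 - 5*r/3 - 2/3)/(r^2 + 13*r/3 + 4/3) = (r - 2)/(r + 4)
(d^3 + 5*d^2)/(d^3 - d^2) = (d + 5)/(d - 1)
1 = 1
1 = 1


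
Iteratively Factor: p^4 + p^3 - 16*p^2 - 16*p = (p + 4)*(p^3 - 3*p^2 - 4*p) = (p - 4)*(p + 4)*(p^2 + p) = (p - 4)*(p + 1)*(p + 4)*(p)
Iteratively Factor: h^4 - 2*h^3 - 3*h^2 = (h)*(h^3 - 2*h^2 - 3*h) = h*(h - 3)*(h^2 + h) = h*(h - 3)*(h + 1)*(h)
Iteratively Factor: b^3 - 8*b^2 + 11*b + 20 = (b - 5)*(b^2 - 3*b - 4) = (b - 5)*(b + 1)*(b - 4)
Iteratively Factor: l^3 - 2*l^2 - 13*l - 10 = (l + 1)*(l^2 - 3*l - 10) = (l + 1)*(l + 2)*(l - 5)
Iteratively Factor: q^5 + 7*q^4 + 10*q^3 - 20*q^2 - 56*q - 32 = (q + 2)*(q^4 + 5*q^3 - 20*q - 16) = (q + 1)*(q + 2)*(q^3 + 4*q^2 - 4*q - 16) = (q - 2)*(q + 1)*(q + 2)*(q^2 + 6*q + 8) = (q - 2)*(q + 1)*(q + 2)^2*(q + 4)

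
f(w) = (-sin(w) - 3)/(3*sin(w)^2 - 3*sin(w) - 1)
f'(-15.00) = 2.84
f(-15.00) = -1.06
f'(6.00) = -2339.56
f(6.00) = -37.54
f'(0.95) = 2.37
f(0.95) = 2.62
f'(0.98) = 2.48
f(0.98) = 2.69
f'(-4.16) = -2.62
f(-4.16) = 2.79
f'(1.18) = 2.92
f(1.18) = 3.25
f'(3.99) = 1.52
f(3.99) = -0.77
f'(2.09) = -2.72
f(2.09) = 2.88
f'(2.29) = -1.96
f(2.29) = 2.41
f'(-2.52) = 4.56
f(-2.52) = -1.37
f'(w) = (-6*sin(w)*cos(w) + 3*cos(w))*(-sin(w) - 3)/(3*sin(w)^2 - 3*sin(w) - 1)^2 - cos(w)/(3*sin(w)^2 - 3*sin(w) - 1)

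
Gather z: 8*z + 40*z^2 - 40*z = 40*z^2 - 32*z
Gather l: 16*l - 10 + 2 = 16*l - 8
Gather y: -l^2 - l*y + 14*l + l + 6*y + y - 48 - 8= -l^2 + 15*l + y*(7 - l) - 56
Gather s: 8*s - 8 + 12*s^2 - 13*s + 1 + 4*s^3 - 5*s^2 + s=4*s^3 + 7*s^2 - 4*s - 7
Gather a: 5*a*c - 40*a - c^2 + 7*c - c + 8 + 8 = a*(5*c - 40) - c^2 + 6*c + 16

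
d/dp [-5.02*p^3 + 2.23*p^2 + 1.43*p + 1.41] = -15.06*p^2 + 4.46*p + 1.43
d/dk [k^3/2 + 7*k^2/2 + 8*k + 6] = 3*k^2/2 + 7*k + 8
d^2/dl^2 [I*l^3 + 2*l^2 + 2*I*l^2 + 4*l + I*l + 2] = 6*I*l + 4 + 4*I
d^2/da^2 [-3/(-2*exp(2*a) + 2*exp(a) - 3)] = 6*((1 - 4*exp(a))*(2*exp(2*a) - 2*exp(a) + 3) + 4*(2*exp(a) - 1)^2*exp(a))*exp(a)/(2*exp(2*a) - 2*exp(a) + 3)^3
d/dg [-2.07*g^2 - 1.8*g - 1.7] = -4.14*g - 1.8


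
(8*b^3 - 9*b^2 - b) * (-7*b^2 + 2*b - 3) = -56*b^5 + 79*b^4 - 35*b^3 + 25*b^2 + 3*b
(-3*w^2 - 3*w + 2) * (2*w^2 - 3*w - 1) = -6*w^4 + 3*w^3 + 16*w^2 - 3*w - 2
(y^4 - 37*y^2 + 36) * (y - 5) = y^5 - 5*y^4 - 37*y^3 + 185*y^2 + 36*y - 180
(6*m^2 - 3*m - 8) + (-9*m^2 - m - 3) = -3*m^2 - 4*m - 11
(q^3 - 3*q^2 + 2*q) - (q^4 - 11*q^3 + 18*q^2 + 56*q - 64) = -q^4 + 12*q^3 - 21*q^2 - 54*q + 64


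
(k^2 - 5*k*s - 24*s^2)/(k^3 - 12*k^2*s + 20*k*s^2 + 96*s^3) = (-k - 3*s)/(-k^2 + 4*k*s + 12*s^2)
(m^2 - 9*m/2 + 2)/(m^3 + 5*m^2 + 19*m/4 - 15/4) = 2*(m - 4)/(2*m^2 + 11*m + 15)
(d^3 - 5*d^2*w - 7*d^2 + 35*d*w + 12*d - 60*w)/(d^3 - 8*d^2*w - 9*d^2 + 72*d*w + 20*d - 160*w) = (-d^2 + 5*d*w + 3*d - 15*w)/(-d^2 + 8*d*w + 5*d - 40*w)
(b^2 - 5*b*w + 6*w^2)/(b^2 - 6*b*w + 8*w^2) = (-b + 3*w)/(-b + 4*w)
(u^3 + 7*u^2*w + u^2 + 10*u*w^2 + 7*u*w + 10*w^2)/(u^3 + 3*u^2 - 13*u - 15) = (u^2 + 7*u*w + 10*w^2)/(u^2 + 2*u - 15)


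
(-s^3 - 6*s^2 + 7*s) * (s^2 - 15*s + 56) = -s^5 + 9*s^4 + 41*s^3 - 441*s^2 + 392*s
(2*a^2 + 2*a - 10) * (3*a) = 6*a^3 + 6*a^2 - 30*a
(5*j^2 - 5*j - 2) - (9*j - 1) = 5*j^2 - 14*j - 1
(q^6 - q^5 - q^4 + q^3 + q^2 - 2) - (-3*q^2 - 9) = q^6 - q^5 - q^4 + q^3 + 4*q^2 + 7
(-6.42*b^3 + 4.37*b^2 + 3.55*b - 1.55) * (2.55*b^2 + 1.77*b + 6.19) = -16.371*b^5 - 0.219900000000001*b^4 - 22.9524*b^3 + 29.3813*b^2 + 19.231*b - 9.5945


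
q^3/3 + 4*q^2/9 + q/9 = q*(q/3 + 1/3)*(q + 1/3)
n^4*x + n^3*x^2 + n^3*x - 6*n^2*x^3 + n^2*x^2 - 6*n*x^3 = n*(n - 2*x)*(n + 3*x)*(n*x + x)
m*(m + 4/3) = m^2 + 4*m/3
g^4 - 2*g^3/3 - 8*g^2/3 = g^2*(g - 2)*(g + 4/3)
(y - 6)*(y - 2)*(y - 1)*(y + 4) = y^4 - 5*y^3 - 16*y^2 + 68*y - 48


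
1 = 1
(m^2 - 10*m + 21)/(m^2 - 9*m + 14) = (m - 3)/(m - 2)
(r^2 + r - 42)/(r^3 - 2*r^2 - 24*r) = (r + 7)/(r*(r + 4))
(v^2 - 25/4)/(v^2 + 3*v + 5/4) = (2*v - 5)/(2*v + 1)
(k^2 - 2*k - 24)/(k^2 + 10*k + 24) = (k - 6)/(k + 6)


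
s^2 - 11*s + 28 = (s - 7)*(s - 4)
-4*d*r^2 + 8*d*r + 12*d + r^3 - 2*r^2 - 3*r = (-4*d + r)*(r - 3)*(r + 1)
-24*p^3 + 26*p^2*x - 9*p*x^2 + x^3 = (-4*p + x)*(-3*p + x)*(-2*p + x)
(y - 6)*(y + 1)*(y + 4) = y^3 - y^2 - 26*y - 24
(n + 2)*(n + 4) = n^2 + 6*n + 8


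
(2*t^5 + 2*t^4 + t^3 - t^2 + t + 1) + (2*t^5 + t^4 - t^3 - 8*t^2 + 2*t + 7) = 4*t^5 + 3*t^4 - 9*t^2 + 3*t + 8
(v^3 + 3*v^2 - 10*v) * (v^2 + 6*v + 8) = v^5 + 9*v^4 + 16*v^3 - 36*v^2 - 80*v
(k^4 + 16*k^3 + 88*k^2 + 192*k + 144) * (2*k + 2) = 2*k^5 + 34*k^4 + 208*k^3 + 560*k^2 + 672*k + 288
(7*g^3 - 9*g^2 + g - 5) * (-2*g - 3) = -14*g^4 - 3*g^3 + 25*g^2 + 7*g + 15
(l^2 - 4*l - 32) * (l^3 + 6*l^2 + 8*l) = l^5 + 2*l^4 - 48*l^3 - 224*l^2 - 256*l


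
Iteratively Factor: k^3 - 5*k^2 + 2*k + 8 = (k + 1)*(k^2 - 6*k + 8) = (k - 4)*(k + 1)*(k - 2)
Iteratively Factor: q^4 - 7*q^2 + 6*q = (q)*(q^3 - 7*q + 6) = q*(q - 2)*(q^2 + 2*q - 3) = q*(q - 2)*(q + 3)*(q - 1)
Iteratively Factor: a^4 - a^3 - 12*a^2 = (a - 4)*(a^3 + 3*a^2) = a*(a - 4)*(a^2 + 3*a) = a^2*(a - 4)*(a + 3)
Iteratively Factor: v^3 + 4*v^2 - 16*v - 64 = (v + 4)*(v^2 - 16) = (v + 4)^2*(v - 4)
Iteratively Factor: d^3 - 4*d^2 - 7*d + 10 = (d + 2)*(d^2 - 6*d + 5) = (d - 5)*(d + 2)*(d - 1)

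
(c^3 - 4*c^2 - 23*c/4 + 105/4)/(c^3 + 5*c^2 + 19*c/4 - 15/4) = (2*c^2 - 13*c + 21)/(2*c^2 + 5*c - 3)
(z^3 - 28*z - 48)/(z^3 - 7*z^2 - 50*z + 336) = (z^2 + 6*z + 8)/(z^2 - z - 56)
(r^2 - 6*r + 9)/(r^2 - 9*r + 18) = (r - 3)/(r - 6)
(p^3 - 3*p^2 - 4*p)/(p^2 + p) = p - 4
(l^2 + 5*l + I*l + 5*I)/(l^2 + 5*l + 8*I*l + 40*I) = (l + I)/(l + 8*I)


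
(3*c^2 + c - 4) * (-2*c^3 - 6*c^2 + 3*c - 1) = -6*c^5 - 20*c^4 + 11*c^3 + 24*c^2 - 13*c + 4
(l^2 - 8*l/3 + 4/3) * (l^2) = l^4 - 8*l^3/3 + 4*l^2/3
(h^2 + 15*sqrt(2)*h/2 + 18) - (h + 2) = h^2 - h + 15*sqrt(2)*h/2 + 16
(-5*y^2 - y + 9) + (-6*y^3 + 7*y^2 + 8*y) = -6*y^3 + 2*y^2 + 7*y + 9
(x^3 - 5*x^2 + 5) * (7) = 7*x^3 - 35*x^2 + 35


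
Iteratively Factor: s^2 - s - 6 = (s - 3)*(s + 2)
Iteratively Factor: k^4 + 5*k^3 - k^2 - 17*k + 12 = (k + 3)*(k^3 + 2*k^2 - 7*k + 4) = (k - 1)*(k + 3)*(k^2 + 3*k - 4) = (k - 1)^2*(k + 3)*(k + 4)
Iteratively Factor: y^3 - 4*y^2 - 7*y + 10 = (y - 1)*(y^2 - 3*y - 10) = (y - 5)*(y - 1)*(y + 2)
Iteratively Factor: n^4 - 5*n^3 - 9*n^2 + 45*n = (n - 3)*(n^3 - 2*n^2 - 15*n) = (n - 5)*(n - 3)*(n^2 + 3*n) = n*(n - 5)*(n - 3)*(n + 3)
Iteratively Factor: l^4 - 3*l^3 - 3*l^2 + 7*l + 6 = (l - 2)*(l^3 - l^2 - 5*l - 3) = (l - 3)*(l - 2)*(l^2 + 2*l + 1) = (l - 3)*(l - 2)*(l + 1)*(l + 1)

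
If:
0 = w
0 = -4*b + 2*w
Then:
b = 0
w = 0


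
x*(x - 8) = x^2 - 8*x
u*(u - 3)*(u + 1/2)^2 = u^4 - 2*u^3 - 11*u^2/4 - 3*u/4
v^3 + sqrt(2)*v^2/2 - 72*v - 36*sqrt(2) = (v - 6*sqrt(2))*(v + sqrt(2)/2)*(v + 6*sqrt(2))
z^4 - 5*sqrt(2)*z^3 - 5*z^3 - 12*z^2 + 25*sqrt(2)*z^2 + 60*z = z*(z - 5)*(z - 6*sqrt(2))*(z + sqrt(2))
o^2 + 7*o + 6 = (o + 1)*(o + 6)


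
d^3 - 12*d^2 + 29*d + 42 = (d - 7)*(d - 6)*(d + 1)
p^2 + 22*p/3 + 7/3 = (p + 1/3)*(p + 7)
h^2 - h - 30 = (h - 6)*(h + 5)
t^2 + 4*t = t*(t + 4)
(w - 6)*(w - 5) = w^2 - 11*w + 30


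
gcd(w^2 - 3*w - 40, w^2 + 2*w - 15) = w + 5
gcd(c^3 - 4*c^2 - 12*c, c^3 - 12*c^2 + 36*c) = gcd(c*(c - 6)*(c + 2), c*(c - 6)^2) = c^2 - 6*c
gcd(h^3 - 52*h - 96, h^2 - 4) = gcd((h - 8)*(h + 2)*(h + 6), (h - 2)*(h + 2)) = h + 2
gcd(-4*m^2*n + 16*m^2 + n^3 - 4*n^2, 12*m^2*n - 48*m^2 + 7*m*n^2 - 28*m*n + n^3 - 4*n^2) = n - 4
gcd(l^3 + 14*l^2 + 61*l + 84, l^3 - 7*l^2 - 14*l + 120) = l + 4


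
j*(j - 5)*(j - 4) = j^3 - 9*j^2 + 20*j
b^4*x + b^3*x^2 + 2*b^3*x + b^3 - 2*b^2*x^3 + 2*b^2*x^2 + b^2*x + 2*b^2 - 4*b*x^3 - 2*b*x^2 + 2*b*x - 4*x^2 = (b + 2)*(b - x)*(b + 2*x)*(b*x + 1)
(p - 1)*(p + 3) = p^2 + 2*p - 3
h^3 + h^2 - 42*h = h*(h - 6)*(h + 7)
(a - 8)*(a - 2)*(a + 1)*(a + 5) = a^4 - 4*a^3 - 39*a^2 + 46*a + 80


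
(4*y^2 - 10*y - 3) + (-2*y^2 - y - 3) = 2*y^2 - 11*y - 6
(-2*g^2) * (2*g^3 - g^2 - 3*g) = -4*g^5 + 2*g^4 + 6*g^3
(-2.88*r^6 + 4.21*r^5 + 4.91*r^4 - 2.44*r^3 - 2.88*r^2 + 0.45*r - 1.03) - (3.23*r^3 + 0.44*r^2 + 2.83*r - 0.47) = -2.88*r^6 + 4.21*r^5 + 4.91*r^4 - 5.67*r^3 - 3.32*r^2 - 2.38*r - 0.56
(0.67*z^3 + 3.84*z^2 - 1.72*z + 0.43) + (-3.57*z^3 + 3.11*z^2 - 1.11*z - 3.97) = -2.9*z^3 + 6.95*z^2 - 2.83*z - 3.54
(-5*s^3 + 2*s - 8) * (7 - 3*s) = 15*s^4 - 35*s^3 - 6*s^2 + 38*s - 56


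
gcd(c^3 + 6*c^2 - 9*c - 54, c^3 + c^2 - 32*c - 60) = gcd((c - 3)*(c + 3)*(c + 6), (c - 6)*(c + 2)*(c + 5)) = 1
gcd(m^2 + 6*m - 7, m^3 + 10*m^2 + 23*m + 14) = m + 7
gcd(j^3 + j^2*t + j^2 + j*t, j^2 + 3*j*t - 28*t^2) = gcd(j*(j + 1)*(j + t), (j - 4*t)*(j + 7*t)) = 1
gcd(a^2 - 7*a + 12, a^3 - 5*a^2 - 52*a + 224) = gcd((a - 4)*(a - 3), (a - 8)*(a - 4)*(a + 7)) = a - 4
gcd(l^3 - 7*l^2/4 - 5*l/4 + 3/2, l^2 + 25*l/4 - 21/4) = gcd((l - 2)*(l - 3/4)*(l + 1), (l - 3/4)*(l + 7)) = l - 3/4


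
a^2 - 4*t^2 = (a - 2*t)*(a + 2*t)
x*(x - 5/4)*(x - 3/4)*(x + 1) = x^4 - x^3 - 17*x^2/16 + 15*x/16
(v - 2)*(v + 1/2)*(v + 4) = v^3 + 5*v^2/2 - 7*v - 4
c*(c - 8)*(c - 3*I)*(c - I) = c^4 - 8*c^3 - 4*I*c^3 - 3*c^2 + 32*I*c^2 + 24*c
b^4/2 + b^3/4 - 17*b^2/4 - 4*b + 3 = (b/2 + 1)*(b - 3)*(b - 1/2)*(b + 2)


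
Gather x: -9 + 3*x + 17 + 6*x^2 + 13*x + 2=6*x^2 + 16*x + 10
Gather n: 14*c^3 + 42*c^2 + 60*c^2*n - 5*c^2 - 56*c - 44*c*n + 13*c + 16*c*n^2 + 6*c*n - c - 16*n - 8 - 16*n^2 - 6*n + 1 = 14*c^3 + 37*c^2 - 44*c + n^2*(16*c - 16) + n*(60*c^2 - 38*c - 22) - 7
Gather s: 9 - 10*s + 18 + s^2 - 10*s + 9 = s^2 - 20*s + 36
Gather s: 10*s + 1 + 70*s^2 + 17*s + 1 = 70*s^2 + 27*s + 2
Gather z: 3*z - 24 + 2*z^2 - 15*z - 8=2*z^2 - 12*z - 32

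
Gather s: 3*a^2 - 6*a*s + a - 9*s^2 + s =3*a^2 + a - 9*s^2 + s*(1 - 6*a)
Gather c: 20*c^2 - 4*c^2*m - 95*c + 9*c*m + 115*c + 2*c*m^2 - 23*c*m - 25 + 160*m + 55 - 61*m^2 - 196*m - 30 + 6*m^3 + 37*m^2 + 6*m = c^2*(20 - 4*m) + c*(2*m^2 - 14*m + 20) + 6*m^3 - 24*m^2 - 30*m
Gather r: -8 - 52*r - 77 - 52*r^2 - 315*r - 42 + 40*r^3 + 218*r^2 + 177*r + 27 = 40*r^3 + 166*r^2 - 190*r - 100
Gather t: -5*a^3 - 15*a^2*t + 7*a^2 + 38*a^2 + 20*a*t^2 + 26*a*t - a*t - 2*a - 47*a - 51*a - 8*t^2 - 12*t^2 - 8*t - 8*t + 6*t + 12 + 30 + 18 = -5*a^3 + 45*a^2 - 100*a + t^2*(20*a - 20) + t*(-15*a^2 + 25*a - 10) + 60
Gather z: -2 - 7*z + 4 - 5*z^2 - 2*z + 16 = -5*z^2 - 9*z + 18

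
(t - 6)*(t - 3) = t^2 - 9*t + 18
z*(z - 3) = z^2 - 3*z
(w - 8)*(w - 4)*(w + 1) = w^3 - 11*w^2 + 20*w + 32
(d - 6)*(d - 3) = d^2 - 9*d + 18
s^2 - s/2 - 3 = (s - 2)*(s + 3/2)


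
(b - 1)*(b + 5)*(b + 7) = b^3 + 11*b^2 + 23*b - 35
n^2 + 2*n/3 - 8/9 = (n - 2/3)*(n + 4/3)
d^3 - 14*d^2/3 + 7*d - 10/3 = (d - 2)*(d - 5/3)*(d - 1)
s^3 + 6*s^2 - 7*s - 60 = (s - 3)*(s + 4)*(s + 5)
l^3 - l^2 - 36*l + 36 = (l - 6)*(l - 1)*(l + 6)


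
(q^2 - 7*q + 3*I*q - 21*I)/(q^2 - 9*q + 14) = (q + 3*I)/(q - 2)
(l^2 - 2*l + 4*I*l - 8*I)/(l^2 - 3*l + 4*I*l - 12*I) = (l - 2)/(l - 3)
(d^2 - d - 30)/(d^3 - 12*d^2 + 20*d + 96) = (d + 5)/(d^2 - 6*d - 16)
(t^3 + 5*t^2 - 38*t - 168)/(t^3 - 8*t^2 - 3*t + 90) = (t^2 + 11*t + 28)/(t^2 - 2*t - 15)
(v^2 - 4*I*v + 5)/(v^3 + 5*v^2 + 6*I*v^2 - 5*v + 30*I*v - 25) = (v - 5*I)/(v^2 + 5*v*(1 + I) + 25*I)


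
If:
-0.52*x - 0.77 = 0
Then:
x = -1.48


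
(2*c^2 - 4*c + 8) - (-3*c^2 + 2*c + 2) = 5*c^2 - 6*c + 6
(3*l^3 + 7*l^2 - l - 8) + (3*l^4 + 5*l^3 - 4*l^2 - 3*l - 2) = 3*l^4 + 8*l^3 + 3*l^2 - 4*l - 10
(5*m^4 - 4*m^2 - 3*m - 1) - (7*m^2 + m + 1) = 5*m^4 - 11*m^2 - 4*m - 2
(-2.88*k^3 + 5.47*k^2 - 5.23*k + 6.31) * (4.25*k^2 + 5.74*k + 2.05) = -12.24*k^5 + 6.7163*k^4 + 3.2663*k^3 + 8.0108*k^2 + 25.4979*k + 12.9355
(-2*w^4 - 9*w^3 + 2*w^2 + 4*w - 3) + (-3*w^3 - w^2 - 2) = -2*w^4 - 12*w^3 + w^2 + 4*w - 5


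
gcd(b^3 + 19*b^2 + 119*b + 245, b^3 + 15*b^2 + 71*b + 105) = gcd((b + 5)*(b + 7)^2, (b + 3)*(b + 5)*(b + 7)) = b^2 + 12*b + 35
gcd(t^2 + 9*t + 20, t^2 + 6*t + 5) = t + 5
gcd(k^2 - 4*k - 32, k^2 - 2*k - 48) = k - 8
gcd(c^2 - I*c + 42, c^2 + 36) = c + 6*I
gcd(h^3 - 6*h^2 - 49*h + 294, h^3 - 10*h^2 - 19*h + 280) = h - 7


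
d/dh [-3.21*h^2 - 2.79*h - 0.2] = -6.42*h - 2.79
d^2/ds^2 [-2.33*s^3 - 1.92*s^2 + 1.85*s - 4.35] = -13.98*s - 3.84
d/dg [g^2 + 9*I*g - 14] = 2*g + 9*I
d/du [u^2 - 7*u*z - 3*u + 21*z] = 2*u - 7*z - 3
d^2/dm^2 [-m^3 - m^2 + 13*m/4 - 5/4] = -6*m - 2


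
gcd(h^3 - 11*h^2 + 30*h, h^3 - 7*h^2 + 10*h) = h^2 - 5*h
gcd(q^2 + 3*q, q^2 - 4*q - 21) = q + 3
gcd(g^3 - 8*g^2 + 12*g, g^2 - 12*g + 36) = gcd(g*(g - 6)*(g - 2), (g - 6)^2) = g - 6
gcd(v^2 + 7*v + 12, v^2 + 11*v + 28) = v + 4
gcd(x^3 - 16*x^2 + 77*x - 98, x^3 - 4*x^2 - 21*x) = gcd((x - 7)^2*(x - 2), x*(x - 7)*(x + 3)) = x - 7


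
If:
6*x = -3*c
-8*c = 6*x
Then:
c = 0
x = 0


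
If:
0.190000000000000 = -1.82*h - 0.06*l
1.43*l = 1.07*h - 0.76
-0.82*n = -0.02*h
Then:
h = -0.08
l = -0.59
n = -0.00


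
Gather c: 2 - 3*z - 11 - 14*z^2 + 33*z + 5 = -14*z^2 + 30*z - 4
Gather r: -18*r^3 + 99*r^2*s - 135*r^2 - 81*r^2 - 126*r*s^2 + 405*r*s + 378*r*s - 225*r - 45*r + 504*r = -18*r^3 + r^2*(99*s - 216) + r*(-126*s^2 + 783*s + 234)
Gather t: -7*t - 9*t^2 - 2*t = -9*t^2 - 9*t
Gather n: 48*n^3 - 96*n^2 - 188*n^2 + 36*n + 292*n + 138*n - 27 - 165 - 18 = 48*n^3 - 284*n^2 + 466*n - 210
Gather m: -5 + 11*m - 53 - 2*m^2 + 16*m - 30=-2*m^2 + 27*m - 88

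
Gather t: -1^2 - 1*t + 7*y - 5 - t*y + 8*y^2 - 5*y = t*(-y - 1) + 8*y^2 + 2*y - 6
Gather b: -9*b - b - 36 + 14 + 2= -10*b - 20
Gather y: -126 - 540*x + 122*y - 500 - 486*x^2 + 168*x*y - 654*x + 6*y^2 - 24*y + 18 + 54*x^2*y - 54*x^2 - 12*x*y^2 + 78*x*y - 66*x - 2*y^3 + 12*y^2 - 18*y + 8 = -540*x^2 - 1260*x - 2*y^3 + y^2*(18 - 12*x) + y*(54*x^2 + 246*x + 80) - 600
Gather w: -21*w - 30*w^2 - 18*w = -30*w^2 - 39*w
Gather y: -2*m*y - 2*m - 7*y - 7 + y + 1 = -2*m + y*(-2*m - 6) - 6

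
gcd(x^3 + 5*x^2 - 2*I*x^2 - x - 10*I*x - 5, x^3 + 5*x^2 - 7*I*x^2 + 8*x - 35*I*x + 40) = x + 5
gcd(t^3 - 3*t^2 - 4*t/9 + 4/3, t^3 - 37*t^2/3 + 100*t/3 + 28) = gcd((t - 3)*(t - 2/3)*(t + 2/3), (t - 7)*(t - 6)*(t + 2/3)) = t + 2/3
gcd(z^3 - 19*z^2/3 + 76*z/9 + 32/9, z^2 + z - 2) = 1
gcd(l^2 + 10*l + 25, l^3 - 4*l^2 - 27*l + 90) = l + 5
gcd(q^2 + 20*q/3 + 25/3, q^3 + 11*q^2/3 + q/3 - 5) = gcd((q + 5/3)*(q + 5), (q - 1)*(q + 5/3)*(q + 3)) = q + 5/3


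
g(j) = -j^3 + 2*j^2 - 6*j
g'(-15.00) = -741.00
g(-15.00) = 3915.00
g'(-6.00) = -138.00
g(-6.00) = 324.00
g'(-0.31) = -7.53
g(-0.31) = 2.08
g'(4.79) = -55.67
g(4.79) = -92.75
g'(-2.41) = -33.06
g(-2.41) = 40.07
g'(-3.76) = -63.45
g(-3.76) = 103.99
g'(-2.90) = -42.83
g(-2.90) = 58.61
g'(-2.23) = -29.84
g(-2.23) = 34.42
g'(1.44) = -6.46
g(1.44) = -7.48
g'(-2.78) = -40.31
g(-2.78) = 53.62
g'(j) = -3*j^2 + 4*j - 6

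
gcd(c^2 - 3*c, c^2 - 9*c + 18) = c - 3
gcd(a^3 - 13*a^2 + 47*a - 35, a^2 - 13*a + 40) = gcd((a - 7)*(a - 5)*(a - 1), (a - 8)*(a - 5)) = a - 5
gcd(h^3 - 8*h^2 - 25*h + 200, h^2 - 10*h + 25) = h - 5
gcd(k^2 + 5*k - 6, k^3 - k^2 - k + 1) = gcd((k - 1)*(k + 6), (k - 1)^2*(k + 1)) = k - 1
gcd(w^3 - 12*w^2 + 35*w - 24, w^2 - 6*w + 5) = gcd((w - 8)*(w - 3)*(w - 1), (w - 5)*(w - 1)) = w - 1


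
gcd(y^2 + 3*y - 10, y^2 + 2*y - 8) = y - 2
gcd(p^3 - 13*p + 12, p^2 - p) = p - 1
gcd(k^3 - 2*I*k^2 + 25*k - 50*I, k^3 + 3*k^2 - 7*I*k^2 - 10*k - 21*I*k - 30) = k^2 - 7*I*k - 10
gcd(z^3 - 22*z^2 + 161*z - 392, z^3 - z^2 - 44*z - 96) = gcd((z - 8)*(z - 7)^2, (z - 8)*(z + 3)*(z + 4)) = z - 8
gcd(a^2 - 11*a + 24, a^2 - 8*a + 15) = a - 3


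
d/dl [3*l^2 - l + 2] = 6*l - 1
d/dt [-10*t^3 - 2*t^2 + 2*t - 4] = -30*t^2 - 4*t + 2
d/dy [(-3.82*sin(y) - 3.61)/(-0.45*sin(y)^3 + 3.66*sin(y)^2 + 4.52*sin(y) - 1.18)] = (-3.438*sin(y)^3 + 9.1077*sin(y)^2 + 26.4252*sin(y) + 20.8248)*cos(y)/(0.2025*sin(y)^6 - 3.294*sin(y)^5 + 9.3276*sin(y)^4 + 34.1484*sin(y)^3 + 11.7928*sin(y)^2 - 10.6672*sin(y) + 1.3924)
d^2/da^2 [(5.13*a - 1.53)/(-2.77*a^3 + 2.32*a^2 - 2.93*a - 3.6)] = (-236.171862*a^5 + 338.679036*a^4 - 129.27051*a^3 + 737.79255*a^2 - 411.019488*a + 160.049394)/(21.253933*a^9 - 53.403384*a^8 + 112.172535*a^7 - 42.59596*a^6 - 20.158425*a^5 + 173.686776*a^4 - 13.976803*a^3 + 2.51532000000002*a^2 + 113.9184*a + 46.656)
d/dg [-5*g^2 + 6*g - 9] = 6 - 10*g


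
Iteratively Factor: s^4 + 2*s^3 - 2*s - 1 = (s + 1)*(s^3 + s^2 - s - 1) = (s + 1)^2*(s^2 - 1) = (s - 1)*(s + 1)^2*(s + 1)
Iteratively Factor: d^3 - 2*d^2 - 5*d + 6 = (d - 1)*(d^2 - d - 6) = (d - 3)*(d - 1)*(d + 2)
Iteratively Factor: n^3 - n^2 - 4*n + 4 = (n - 2)*(n^2 + n - 2) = (n - 2)*(n - 1)*(n + 2)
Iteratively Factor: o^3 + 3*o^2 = (o)*(o^2 + 3*o) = o^2*(o + 3)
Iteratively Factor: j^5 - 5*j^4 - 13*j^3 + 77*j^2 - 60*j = (j - 3)*(j^4 - 2*j^3 - 19*j^2 + 20*j) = (j - 3)*(j + 4)*(j^3 - 6*j^2 + 5*j) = (j - 5)*(j - 3)*(j + 4)*(j^2 - j) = j*(j - 5)*(j - 3)*(j + 4)*(j - 1)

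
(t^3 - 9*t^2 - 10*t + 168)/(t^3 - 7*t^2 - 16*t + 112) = (t - 6)/(t - 4)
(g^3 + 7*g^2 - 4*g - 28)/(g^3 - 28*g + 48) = (g^2 + 9*g + 14)/(g^2 + 2*g - 24)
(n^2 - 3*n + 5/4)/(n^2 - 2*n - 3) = (-n^2 + 3*n - 5/4)/(-n^2 + 2*n + 3)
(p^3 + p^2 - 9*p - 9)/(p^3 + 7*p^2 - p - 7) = (p^2 - 9)/(p^2 + 6*p - 7)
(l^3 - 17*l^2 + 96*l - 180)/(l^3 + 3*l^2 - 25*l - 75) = (l^2 - 12*l + 36)/(l^2 + 8*l + 15)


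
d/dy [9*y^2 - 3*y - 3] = 18*y - 3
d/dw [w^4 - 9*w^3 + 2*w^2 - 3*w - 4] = 4*w^3 - 27*w^2 + 4*w - 3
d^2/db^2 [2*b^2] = 4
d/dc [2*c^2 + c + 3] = 4*c + 1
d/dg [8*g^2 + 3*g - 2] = 16*g + 3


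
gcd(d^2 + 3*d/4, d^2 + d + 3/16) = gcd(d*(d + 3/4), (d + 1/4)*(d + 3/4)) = d + 3/4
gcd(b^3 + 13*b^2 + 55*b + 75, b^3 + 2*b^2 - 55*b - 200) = b^2 + 10*b + 25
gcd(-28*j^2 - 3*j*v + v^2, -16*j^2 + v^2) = 4*j + v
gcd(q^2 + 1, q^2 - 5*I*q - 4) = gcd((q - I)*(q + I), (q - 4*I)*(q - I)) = q - I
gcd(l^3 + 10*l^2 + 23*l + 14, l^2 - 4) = l + 2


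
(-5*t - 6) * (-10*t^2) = 50*t^3 + 60*t^2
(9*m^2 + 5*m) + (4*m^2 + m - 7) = 13*m^2 + 6*m - 7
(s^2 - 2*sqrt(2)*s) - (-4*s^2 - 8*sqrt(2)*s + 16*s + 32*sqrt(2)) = 5*s^2 - 16*s + 6*sqrt(2)*s - 32*sqrt(2)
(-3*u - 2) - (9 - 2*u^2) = 2*u^2 - 3*u - 11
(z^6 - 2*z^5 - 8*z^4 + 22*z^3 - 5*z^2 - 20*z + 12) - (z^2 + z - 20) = z^6 - 2*z^5 - 8*z^4 + 22*z^3 - 6*z^2 - 21*z + 32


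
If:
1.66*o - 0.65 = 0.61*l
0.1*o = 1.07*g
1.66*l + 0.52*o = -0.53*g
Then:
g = 0.03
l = -0.12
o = 0.35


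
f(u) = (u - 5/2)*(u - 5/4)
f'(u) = 2*u - 15/4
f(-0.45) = 5.02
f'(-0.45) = -4.65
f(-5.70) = 56.99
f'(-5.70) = -15.15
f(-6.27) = 65.95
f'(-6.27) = -16.29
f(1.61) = -0.32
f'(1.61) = -0.53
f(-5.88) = 59.75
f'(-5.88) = -15.51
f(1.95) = -0.38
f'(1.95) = 0.15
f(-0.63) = 5.88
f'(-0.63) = -5.01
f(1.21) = 0.05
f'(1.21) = -1.33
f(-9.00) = 117.88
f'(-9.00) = -21.75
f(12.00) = 102.12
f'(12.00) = 20.25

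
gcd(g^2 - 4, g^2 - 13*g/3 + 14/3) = g - 2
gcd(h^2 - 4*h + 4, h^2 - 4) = h - 2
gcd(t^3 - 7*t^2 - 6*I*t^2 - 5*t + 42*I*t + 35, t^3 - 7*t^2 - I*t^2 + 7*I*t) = t^2 + t*(-7 - I) + 7*I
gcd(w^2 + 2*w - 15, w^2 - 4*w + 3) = w - 3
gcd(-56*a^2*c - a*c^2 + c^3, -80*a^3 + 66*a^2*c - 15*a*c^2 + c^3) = 8*a - c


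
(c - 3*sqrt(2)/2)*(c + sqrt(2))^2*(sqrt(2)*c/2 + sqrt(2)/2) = sqrt(2)*c^4/2 + c^3/2 + sqrt(2)*c^3/2 - 2*sqrt(2)*c^2 + c^2/2 - 3*c - 2*sqrt(2)*c - 3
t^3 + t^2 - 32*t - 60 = (t - 6)*(t + 2)*(t + 5)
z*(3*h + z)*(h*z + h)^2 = 3*h^3*z^3 + 6*h^3*z^2 + 3*h^3*z + h^2*z^4 + 2*h^2*z^3 + h^2*z^2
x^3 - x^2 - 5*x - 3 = (x - 3)*(x + 1)^2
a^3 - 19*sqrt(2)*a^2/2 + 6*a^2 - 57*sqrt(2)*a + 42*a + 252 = (a + 6)*(a - 6*sqrt(2))*(a - 7*sqrt(2)/2)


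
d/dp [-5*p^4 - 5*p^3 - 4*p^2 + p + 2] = -20*p^3 - 15*p^2 - 8*p + 1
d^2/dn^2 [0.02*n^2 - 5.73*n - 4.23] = 0.0400000000000000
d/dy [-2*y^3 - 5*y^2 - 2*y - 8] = -6*y^2 - 10*y - 2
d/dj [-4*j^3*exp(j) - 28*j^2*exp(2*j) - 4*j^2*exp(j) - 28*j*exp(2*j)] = 4*(-j^3 - 14*j^2*exp(j) - 4*j^2 - 28*j*exp(j) - 2*j - 7*exp(j))*exp(j)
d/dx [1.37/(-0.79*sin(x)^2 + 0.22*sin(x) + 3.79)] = (2.1646*sin(x) - 0.3014)*cos(x)/(-0.79*sin(x)^2 + 0.22*sin(x) + 3.79)^2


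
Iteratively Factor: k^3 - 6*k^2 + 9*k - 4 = (k - 4)*(k^2 - 2*k + 1) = (k - 4)*(k - 1)*(k - 1)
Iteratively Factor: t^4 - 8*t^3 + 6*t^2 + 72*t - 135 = (t - 5)*(t^3 - 3*t^2 - 9*t + 27) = (t - 5)*(t - 3)*(t^2 - 9) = (t - 5)*(t - 3)*(t + 3)*(t - 3)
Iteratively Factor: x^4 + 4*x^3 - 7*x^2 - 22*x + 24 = (x + 3)*(x^3 + x^2 - 10*x + 8) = (x - 2)*(x + 3)*(x^2 + 3*x - 4) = (x - 2)*(x - 1)*(x + 3)*(x + 4)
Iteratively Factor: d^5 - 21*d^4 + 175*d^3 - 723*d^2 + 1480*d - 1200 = (d - 5)*(d^4 - 16*d^3 + 95*d^2 - 248*d + 240) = (d - 5)*(d - 3)*(d^3 - 13*d^2 + 56*d - 80) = (d - 5)*(d - 4)*(d - 3)*(d^2 - 9*d + 20) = (d - 5)*(d - 4)^2*(d - 3)*(d - 5)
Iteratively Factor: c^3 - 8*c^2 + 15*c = (c - 3)*(c^2 - 5*c) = c*(c - 3)*(c - 5)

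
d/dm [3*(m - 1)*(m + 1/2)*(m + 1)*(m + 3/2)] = 12*m^3 + 18*m^2 - 3*m/2 - 6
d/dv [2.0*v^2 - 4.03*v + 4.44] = 4.0*v - 4.03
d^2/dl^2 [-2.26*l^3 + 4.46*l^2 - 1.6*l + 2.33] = 8.92 - 13.56*l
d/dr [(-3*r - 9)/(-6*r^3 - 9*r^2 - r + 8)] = 3*(6*r^3 + 9*r^2 + r - (r + 3)*(18*r^2 + 18*r + 1) - 8)/(6*r^3 + 9*r^2 + r - 8)^2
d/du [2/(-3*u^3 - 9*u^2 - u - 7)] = 2*(9*u^2 + 18*u + 1)/(3*u^3 + 9*u^2 + u + 7)^2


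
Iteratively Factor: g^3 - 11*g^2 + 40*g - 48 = (g - 4)*(g^2 - 7*g + 12) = (g - 4)^2*(g - 3)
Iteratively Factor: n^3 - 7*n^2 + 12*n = (n - 3)*(n^2 - 4*n) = (n - 4)*(n - 3)*(n)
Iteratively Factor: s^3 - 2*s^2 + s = (s - 1)*(s^2 - s) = (s - 1)^2*(s)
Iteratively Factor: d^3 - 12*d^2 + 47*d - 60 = (d - 3)*(d^2 - 9*d + 20) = (d - 5)*(d - 3)*(d - 4)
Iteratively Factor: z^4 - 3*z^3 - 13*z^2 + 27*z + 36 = (z + 3)*(z^3 - 6*z^2 + 5*z + 12) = (z + 1)*(z + 3)*(z^2 - 7*z + 12) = (z - 3)*(z + 1)*(z + 3)*(z - 4)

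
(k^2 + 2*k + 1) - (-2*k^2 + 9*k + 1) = 3*k^2 - 7*k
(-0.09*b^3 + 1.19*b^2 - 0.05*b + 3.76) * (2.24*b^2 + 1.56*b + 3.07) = -0.2016*b^5 + 2.5252*b^4 + 1.4681*b^3 + 11.9977*b^2 + 5.7121*b + 11.5432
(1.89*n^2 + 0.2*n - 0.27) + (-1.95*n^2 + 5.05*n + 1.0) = -0.0600000000000001*n^2 + 5.25*n + 0.73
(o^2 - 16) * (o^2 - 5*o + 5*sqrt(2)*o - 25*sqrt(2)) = o^4 - 5*o^3 + 5*sqrt(2)*o^3 - 25*sqrt(2)*o^2 - 16*o^2 - 80*sqrt(2)*o + 80*o + 400*sqrt(2)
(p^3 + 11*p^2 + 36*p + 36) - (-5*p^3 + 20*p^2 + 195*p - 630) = 6*p^3 - 9*p^2 - 159*p + 666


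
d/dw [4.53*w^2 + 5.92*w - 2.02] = 9.06*w + 5.92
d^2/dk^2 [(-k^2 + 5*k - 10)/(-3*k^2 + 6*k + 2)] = 2*(-27*k^3 + 288*k^2 - 630*k + 484)/(27*k^6 - 162*k^5 + 270*k^4 - 180*k^2 - 72*k - 8)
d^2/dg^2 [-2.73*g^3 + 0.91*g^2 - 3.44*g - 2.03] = 1.82 - 16.38*g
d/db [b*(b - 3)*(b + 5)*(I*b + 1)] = 4*I*b^3 + b^2*(3 + 6*I) + b*(4 - 30*I) - 15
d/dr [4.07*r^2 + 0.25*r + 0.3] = 8.14*r + 0.25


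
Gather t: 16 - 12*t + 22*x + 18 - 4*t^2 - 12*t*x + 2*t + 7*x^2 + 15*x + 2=-4*t^2 + t*(-12*x - 10) + 7*x^2 + 37*x + 36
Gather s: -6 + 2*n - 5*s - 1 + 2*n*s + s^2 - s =2*n + s^2 + s*(2*n - 6) - 7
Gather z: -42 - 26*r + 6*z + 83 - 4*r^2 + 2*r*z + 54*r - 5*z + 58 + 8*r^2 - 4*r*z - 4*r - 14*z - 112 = 4*r^2 + 24*r + z*(-2*r - 13) - 13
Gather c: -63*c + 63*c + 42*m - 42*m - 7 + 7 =0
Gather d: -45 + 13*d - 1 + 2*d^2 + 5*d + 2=2*d^2 + 18*d - 44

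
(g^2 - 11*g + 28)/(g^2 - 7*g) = (g - 4)/g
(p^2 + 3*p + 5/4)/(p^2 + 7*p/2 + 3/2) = (p + 5/2)/(p + 3)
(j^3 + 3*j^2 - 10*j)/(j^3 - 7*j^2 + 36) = j*(j^2 + 3*j - 10)/(j^3 - 7*j^2 + 36)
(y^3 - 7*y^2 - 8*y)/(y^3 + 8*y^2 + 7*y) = (y - 8)/(y + 7)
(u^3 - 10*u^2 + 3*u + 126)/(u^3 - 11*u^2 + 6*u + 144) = (u - 7)/(u - 8)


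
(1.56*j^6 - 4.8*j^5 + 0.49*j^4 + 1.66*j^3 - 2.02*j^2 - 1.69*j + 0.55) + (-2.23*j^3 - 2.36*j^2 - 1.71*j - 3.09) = 1.56*j^6 - 4.8*j^5 + 0.49*j^4 - 0.57*j^3 - 4.38*j^2 - 3.4*j - 2.54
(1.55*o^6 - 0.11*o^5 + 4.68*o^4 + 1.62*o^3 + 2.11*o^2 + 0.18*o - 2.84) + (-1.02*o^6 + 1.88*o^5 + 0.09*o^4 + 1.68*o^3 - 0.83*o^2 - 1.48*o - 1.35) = 0.53*o^6 + 1.77*o^5 + 4.77*o^4 + 3.3*o^3 + 1.28*o^2 - 1.3*o - 4.19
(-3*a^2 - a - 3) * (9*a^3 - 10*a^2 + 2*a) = -27*a^5 + 21*a^4 - 23*a^3 + 28*a^2 - 6*a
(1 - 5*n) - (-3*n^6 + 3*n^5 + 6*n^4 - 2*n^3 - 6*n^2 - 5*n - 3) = 3*n^6 - 3*n^5 - 6*n^4 + 2*n^3 + 6*n^2 + 4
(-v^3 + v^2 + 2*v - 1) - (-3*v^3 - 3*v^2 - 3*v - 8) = 2*v^3 + 4*v^2 + 5*v + 7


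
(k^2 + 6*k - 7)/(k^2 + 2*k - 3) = (k + 7)/(k + 3)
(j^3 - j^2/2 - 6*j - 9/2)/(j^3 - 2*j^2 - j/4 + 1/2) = 2*(2*j^3 - j^2 - 12*j - 9)/(4*j^3 - 8*j^2 - j + 2)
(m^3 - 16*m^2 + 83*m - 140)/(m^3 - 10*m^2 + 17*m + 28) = (m - 5)/(m + 1)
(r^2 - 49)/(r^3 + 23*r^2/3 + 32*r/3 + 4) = 3*(r^2 - 49)/(3*r^3 + 23*r^2 + 32*r + 12)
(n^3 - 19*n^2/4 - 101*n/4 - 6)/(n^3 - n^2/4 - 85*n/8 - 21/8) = 2*(n - 8)/(2*n - 7)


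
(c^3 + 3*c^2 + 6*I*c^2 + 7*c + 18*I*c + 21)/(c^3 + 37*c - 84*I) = (c^2 + c*(3 - I) - 3*I)/(c^2 - 7*I*c - 12)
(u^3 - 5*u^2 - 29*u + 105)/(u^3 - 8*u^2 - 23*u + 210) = (u - 3)/(u - 6)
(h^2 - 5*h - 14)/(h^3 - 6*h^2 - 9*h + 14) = 1/(h - 1)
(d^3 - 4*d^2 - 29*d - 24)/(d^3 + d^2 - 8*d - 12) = (d^3 - 4*d^2 - 29*d - 24)/(d^3 + d^2 - 8*d - 12)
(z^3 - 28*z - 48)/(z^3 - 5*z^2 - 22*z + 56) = (z^2 - 4*z - 12)/(z^2 - 9*z + 14)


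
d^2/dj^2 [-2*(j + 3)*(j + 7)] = -4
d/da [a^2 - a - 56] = 2*a - 1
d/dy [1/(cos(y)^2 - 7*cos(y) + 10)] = (2*cos(y) - 7)*sin(y)/(cos(y)^2 - 7*cos(y) + 10)^2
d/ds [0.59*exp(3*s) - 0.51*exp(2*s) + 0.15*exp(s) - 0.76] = (1.77*exp(2*s) - 1.02*exp(s) + 0.15)*exp(s)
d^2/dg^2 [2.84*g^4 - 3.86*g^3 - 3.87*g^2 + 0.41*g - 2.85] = 34.08*g^2 - 23.16*g - 7.74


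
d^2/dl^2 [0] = 0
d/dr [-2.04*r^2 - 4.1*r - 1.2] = -4.08*r - 4.1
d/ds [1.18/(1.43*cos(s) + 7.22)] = 1.6874*sin(s)/(1.43*cos(s) + 7.22)^2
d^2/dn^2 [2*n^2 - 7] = 4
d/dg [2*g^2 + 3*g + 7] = 4*g + 3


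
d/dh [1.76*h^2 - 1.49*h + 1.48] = 3.52*h - 1.49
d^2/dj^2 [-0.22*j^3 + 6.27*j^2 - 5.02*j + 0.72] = 12.54 - 1.32*j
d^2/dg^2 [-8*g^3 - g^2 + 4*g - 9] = -48*g - 2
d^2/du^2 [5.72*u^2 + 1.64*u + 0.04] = 11.4400000000000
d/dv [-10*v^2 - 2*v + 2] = -20*v - 2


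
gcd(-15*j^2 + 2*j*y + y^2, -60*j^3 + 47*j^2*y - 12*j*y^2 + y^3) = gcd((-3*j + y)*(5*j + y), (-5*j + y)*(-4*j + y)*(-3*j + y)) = -3*j + y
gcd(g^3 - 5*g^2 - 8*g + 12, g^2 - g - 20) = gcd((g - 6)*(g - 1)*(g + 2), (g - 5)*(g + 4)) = 1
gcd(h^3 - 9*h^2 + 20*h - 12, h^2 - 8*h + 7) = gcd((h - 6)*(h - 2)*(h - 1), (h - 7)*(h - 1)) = h - 1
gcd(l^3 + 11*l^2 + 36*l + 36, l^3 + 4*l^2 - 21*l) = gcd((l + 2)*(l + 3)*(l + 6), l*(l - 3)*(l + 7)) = 1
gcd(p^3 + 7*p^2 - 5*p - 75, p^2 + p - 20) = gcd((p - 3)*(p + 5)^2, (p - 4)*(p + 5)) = p + 5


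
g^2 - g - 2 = (g - 2)*(g + 1)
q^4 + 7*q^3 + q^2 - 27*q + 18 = (q - 1)^2*(q + 3)*(q + 6)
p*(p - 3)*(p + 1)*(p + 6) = p^4 + 4*p^3 - 15*p^2 - 18*p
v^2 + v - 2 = (v - 1)*(v + 2)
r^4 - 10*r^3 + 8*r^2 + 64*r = r*(r - 8)*(r - 4)*(r + 2)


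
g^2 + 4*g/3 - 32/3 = (g - 8/3)*(g + 4)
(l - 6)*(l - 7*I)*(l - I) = l^3 - 6*l^2 - 8*I*l^2 - 7*l + 48*I*l + 42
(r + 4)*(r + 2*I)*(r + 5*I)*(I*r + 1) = I*r^4 - 6*r^3 + 4*I*r^3 - 24*r^2 - 3*I*r^2 - 10*r - 12*I*r - 40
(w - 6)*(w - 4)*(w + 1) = w^3 - 9*w^2 + 14*w + 24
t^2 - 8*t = t*(t - 8)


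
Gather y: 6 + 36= 42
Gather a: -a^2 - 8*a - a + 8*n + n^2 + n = -a^2 - 9*a + n^2 + 9*n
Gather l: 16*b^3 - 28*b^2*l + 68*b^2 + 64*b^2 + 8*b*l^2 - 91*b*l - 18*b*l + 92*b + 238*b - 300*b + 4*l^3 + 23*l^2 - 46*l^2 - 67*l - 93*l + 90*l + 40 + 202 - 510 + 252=16*b^3 + 132*b^2 + 30*b + 4*l^3 + l^2*(8*b - 23) + l*(-28*b^2 - 109*b - 70) - 16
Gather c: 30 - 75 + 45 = 0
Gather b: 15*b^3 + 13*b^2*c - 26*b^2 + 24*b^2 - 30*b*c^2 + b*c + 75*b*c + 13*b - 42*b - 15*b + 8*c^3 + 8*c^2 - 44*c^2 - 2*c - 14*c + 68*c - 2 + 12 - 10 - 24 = 15*b^3 + b^2*(13*c - 2) + b*(-30*c^2 + 76*c - 44) + 8*c^3 - 36*c^2 + 52*c - 24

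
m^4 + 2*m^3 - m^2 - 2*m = m*(m - 1)*(m + 1)*(m + 2)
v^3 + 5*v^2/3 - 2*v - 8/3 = (v - 4/3)*(v + 1)*(v + 2)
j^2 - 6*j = j*(j - 6)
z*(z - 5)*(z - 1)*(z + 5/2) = z^4 - 7*z^3/2 - 10*z^2 + 25*z/2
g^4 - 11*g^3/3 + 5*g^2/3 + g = g*(g - 3)*(g - 1)*(g + 1/3)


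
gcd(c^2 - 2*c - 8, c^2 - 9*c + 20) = c - 4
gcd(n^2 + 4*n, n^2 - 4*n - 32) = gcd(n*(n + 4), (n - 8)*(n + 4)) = n + 4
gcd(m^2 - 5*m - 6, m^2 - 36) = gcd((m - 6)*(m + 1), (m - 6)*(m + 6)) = m - 6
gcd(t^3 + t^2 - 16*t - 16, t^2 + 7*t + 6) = t + 1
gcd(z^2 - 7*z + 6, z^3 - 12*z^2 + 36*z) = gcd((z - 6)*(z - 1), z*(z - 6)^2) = z - 6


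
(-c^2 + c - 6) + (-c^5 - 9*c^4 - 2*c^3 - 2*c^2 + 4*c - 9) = -c^5 - 9*c^4 - 2*c^3 - 3*c^2 + 5*c - 15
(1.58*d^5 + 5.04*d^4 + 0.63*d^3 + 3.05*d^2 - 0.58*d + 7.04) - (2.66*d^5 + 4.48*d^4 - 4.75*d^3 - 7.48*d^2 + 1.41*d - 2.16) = -1.08*d^5 + 0.56*d^4 + 5.38*d^3 + 10.53*d^2 - 1.99*d + 9.2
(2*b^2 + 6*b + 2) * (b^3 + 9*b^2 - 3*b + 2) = 2*b^5 + 24*b^4 + 50*b^3 + 4*b^2 + 6*b + 4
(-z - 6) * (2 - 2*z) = 2*z^2 + 10*z - 12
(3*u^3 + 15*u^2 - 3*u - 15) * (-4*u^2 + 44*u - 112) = -12*u^5 + 72*u^4 + 336*u^3 - 1752*u^2 - 324*u + 1680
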